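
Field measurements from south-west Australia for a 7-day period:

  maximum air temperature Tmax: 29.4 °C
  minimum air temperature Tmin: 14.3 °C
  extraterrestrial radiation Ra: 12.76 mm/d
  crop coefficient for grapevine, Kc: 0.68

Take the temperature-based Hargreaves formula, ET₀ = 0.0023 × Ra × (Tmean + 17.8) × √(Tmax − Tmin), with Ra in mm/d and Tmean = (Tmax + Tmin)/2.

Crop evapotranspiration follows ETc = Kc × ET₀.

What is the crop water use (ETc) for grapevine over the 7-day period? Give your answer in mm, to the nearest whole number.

Tmean = (29.4 + 14.3)/2 = 21.85 °C
ET₀ = 0.0023 × 12.76 × (21.85 + 17.8) × √15.1 = 0.0023 × 12.76 × 39.65 × 3.8859 = 4.5218 mm/d
ETc = Kc × ET₀ = 0.68 × 4.5218 = 3.0748 mm/d
Over 7 days: 3.0748 × 7 = 21.524 mm

22 mm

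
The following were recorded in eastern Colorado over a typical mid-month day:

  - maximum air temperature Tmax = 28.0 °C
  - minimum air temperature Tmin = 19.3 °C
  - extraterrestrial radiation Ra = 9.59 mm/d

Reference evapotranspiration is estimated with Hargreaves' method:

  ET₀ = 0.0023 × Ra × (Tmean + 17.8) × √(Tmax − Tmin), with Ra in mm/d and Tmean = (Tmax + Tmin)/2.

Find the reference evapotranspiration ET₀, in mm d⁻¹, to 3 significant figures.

2.70 mm d⁻¹

Tmean = (28.0 + 19.3)/2 = 23.65 °C
ET₀ = 0.0023 × 9.59 × (23.65 + 17.8) × √8.7 = 0.0023 × 9.59 × 41.45 × 2.9496 = 2.6967 mm/d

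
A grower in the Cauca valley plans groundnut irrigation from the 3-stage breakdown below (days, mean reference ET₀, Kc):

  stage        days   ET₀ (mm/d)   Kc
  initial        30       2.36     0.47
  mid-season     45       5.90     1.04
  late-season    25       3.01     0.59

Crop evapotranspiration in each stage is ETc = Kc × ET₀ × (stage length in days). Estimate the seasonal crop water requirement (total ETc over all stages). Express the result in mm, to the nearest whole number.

initial: 0.47 × 2.36 × 30 = 33.28 mm
mid-season: 1.04 × 5.90 × 45 = 276.12 mm
late-season: 0.59 × 3.01 × 25 = 44.40 mm
Seasonal total = 353.80 mm

354 mm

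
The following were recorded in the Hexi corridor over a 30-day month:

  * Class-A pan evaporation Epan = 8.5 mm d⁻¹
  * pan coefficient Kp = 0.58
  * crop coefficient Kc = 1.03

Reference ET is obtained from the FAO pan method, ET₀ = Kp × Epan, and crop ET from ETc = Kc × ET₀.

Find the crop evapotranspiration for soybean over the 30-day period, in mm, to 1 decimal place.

152.3 mm

ET₀ = 0.58 × 8.5 = 4.9300 mm/d
ETc = Kc × ET₀ = 1.03 × 4.9300 = 5.0779 mm/d
Over 30 days: 5.0779 × 30 = 152.337 mm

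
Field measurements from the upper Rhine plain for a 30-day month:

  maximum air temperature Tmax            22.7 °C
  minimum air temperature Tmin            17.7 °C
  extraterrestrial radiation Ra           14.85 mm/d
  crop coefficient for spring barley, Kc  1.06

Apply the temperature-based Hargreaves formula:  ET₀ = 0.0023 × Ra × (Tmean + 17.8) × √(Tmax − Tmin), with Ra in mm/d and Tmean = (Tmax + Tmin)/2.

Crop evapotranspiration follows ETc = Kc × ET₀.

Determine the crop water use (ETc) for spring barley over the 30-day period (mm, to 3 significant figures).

92.3 mm

Tmean = (22.7 + 17.7)/2 = 20.20 °C
ET₀ = 0.0023 × 14.85 × (20.20 + 17.8) × √5.0 = 0.0023 × 14.85 × 38.00 × 2.2361 = 2.9022 mm/d
ETc = Kc × ET₀ = 1.06 × 2.9022 = 3.0763 mm/d
Over 30 days: 3.0763 × 30 = 92.289 mm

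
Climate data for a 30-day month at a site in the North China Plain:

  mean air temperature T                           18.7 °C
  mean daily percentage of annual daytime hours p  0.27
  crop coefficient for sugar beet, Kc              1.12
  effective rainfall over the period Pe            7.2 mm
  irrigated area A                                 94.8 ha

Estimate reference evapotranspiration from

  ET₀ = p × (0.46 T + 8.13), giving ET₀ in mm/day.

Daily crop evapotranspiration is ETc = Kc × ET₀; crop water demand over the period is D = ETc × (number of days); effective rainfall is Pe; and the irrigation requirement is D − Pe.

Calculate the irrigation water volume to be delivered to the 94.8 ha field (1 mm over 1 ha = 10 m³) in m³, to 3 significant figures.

ET₀ = 0.27 × (0.46 × 18.7 + 8.13) = 0.27 × 16.732 = 4.5176 mm/d
ETc = Kc × ET₀ = 1.12 × 4.5176 = 5.0597 mm/d
Crop demand D = ETc × 30 d = 5.0597 × 30 = 151.791 mm
D − Pe = 151.791 − 7.2 = 144.591 mm
Volume = 144.591 mm × 94.8 ha × 10 = 137072.3 m³

137000 m³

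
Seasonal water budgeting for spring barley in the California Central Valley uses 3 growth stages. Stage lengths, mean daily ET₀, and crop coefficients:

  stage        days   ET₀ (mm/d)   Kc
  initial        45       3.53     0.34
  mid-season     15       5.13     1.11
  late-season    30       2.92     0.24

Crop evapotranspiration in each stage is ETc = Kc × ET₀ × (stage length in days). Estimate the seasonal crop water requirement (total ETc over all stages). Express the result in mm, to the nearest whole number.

initial: 0.34 × 3.53 × 45 = 54.01 mm
mid-season: 1.11 × 5.13 × 15 = 85.41 mm
late-season: 0.24 × 2.92 × 30 = 21.02 mm
Seasonal total = 160.44 mm

160 mm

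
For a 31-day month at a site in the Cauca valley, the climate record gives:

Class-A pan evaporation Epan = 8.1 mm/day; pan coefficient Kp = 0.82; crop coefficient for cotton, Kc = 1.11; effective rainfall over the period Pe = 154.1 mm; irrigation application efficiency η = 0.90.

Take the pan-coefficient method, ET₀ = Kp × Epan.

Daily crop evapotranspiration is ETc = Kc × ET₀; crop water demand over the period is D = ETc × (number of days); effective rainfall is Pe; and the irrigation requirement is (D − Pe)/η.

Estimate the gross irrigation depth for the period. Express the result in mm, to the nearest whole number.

ET₀ = 0.82 × 8.1 = 6.6420 mm/d
ETc = Kc × ET₀ = 1.11 × 6.6420 = 7.3726 mm/d
Crop demand D = ETc × 31 d = 7.3726 × 31 = 228.551 mm
D − Pe = 228.551 − 154.1 = 74.451 mm
Gross irrigation = 74.451 / 0.90 = 82.723 mm

83 mm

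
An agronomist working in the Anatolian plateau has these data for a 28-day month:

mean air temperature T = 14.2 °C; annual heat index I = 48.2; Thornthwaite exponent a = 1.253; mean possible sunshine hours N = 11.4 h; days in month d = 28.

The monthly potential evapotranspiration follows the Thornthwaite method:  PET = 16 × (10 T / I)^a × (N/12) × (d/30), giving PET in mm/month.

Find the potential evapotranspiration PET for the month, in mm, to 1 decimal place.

10T/I = 10 × 14.2 / 48.2 = 2.9461
(10T/I)^a = 2.9461^1.253 = 3.8723
Uncorrected PET = 16 × 3.8723 = 61.957 mm
Correction = (N/12)(d/30) = (11.4/12)(28/30) = 0.8867
PET = 61.957 × 0.8867 = 54.937 mm/month

54.9 mm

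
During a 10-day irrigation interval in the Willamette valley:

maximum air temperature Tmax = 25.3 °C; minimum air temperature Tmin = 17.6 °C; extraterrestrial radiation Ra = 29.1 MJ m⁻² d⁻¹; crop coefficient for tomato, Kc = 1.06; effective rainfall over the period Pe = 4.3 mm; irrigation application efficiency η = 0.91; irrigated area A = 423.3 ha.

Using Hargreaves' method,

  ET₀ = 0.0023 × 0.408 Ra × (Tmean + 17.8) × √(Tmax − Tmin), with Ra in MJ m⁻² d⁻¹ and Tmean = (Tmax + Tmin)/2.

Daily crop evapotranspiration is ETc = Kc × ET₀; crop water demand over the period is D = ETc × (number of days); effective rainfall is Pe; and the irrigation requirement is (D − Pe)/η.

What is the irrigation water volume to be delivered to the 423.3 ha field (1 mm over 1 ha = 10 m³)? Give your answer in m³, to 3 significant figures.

127000 m³

Tmean = (25.3 + 17.6)/2 = 21.45 °C
0.408 Ra = 0.408 × 29.1 = 11.8728 mm/d equivalent
ET₀ = 0.0023 × 11.8728 × (21.45 + 17.8) × √7.7 = 0.0023 × 11.8728 × 39.25 × 2.7749 = 2.9742 mm/d
ETc = Kc × ET₀ = 1.06 × 2.9742 = 3.1527 mm/d
Crop demand D = ETc × 10 d = 3.1527 × 10 = 31.527 mm
D − Pe = 31.527 − 4.3 = 27.227 mm
Gross irrigation = 27.227 / 0.91 = 29.920 mm
Volume = 29.920 mm × 423.3 ha × 10 = 126651.4 m³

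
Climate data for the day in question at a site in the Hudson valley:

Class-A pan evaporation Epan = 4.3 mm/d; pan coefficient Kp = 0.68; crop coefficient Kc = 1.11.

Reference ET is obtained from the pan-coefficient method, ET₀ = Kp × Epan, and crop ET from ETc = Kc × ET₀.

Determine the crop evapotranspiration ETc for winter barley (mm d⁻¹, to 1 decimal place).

3.2 mm d⁻¹

ET₀ = 0.68 × 4.3 = 2.9240 mm/d
ETc = Kc × ET₀ = 1.11 × 2.9240 = 3.2456 mm/d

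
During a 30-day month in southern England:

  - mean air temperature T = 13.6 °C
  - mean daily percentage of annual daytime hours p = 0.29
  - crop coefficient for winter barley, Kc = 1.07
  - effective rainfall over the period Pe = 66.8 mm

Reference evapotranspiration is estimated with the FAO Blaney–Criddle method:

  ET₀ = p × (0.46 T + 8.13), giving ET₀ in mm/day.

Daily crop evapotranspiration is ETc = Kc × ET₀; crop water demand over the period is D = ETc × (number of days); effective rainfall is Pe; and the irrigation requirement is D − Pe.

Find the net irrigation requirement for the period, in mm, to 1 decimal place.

67.1 mm

ET₀ = 0.29 × (0.46 × 13.6 + 8.13) = 0.29 × 14.386 = 4.1719 mm/d
ETc = Kc × ET₀ = 1.07 × 4.1719 = 4.4639 mm/d
Crop demand D = ETc × 30 d = 4.4639 × 30 = 133.917 mm
D − Pe = 133.917 − 66.8 = 67.117 mm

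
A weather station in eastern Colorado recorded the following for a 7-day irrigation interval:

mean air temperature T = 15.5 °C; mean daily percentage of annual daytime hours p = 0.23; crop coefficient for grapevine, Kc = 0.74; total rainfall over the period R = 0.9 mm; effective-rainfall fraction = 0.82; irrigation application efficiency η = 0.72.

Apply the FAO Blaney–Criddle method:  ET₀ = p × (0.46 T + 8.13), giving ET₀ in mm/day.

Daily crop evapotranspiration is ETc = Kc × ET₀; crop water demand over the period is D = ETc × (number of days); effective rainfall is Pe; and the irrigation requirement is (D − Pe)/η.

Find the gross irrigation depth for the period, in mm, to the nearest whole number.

24 mm

ET₀ = 0.23 × (0.46 × 15.5 + 8.13) = 0.23 × 15.260 = 3.5098 mm/d
ETc = Kc × ET₀ = 0.74 × 3.5098 = 2.5973 mm/d
Crop demand D = ETc × 7 d = 2.5973 × 7 = 18.181 mm
Pe = 0.82 × 0.9 = 0.738 mm
D − Pe = 18.181 − 0.738 = 17.443 mm
Gross irrigation = 17.443 / 0.72 = 24.226 mm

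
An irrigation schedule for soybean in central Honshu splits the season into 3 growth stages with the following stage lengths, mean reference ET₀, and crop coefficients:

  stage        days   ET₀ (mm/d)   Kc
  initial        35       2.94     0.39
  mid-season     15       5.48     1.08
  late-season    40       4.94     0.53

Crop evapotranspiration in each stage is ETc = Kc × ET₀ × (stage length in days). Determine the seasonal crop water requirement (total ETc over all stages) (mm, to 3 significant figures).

234 mm

initial: 0.39 × 2.94 × 35 = 40.13 mm
mid-season: 1.08 × 5.48 × 15 = 88.78 mm
late-season: 0.53 × 4.94 × 40 = 104.73 mm
Seasonal total = 233.64 mm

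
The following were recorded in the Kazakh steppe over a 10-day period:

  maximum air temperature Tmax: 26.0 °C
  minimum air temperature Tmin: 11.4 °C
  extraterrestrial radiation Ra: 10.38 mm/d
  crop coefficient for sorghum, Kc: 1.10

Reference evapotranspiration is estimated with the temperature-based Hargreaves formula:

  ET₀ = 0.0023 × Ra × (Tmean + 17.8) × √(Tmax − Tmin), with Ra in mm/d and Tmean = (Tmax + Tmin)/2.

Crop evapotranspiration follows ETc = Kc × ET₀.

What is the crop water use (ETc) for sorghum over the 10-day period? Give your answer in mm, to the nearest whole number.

Tmean = (26.0 + 11.4)/2 = 18.70 °C
ET₀ = 0.0023 × 10.38 × (18.70 + 17.8) × √14.6 = 0.0023 × 10.38 × 36.50 × 3.8210 = 3.3296 mm/d
ETc = Kc × ET₀ = 1.10 × 3.3296 = 3.6626 mm/d
Over 10 days: 3.6626 × 10 = 36.626 mm

37 mm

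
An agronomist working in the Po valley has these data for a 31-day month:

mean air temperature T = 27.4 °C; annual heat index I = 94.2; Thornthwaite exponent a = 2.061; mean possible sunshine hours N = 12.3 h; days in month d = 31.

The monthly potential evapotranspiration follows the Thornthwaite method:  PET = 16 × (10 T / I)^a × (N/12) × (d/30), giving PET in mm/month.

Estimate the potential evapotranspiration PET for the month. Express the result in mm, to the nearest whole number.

10T/I = 10 × 27.4 / 94.2 = 2.9087
(10T/I)^a = 2.9087^2.061 = 9.0299
Uncorrected PET = 16 × 9.0299 = 144.478 mm
Correction = (N/12)(d/30) = (12.3/12)(31/30) = 1.0592
PET = 144.478 × 1.0592 = 153.031 mm/month

153 mm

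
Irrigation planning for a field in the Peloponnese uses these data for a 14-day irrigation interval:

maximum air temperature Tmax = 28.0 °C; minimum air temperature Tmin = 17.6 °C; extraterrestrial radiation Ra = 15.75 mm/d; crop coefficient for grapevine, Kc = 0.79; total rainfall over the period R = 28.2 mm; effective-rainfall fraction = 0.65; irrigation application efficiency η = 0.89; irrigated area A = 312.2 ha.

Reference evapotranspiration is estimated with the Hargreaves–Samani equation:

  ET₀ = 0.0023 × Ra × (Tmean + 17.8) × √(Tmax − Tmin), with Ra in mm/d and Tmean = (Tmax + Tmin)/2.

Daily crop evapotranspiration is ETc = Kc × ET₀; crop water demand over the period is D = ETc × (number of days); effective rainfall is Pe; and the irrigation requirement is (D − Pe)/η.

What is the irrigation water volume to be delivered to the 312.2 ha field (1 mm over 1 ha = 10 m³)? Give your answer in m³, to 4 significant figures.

119700 m³

Tmean = (28.0 + 17.6)/2 = 22.80 °C
ET₀ = 0.0023 × 15.75 × (22.80 + 17.8) × √10.4 = 0.0023 × 15.75 × 40.60 × 3.2249 = 4.7430 mm/d
ETc = Kc × ET₀ = 0.79 × 4.7430 = 3.7470 mm/d
Crop demand D = ETc × 14 d = 3.7470 × 14 = 52.458 mm
Pe = 0.65 × 28.2 = 18.330 mm
D − Pe = 52.458 − 18.330 = 34.128 mm
Gross irrigation = 34.128 / 0.89 = 38.346 mm
Volume = 38.346 mm × 312.2 ha × 10 = 119716.2 m³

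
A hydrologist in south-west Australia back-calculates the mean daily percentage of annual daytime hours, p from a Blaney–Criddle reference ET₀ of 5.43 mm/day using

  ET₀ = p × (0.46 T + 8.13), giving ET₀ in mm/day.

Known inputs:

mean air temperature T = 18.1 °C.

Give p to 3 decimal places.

0.330

p = ET₀ / (0.46 T + 8.13) = 5.43 / (0.46 × 18.1 + 8.13) = 5.43 / 16.456 = 0.3300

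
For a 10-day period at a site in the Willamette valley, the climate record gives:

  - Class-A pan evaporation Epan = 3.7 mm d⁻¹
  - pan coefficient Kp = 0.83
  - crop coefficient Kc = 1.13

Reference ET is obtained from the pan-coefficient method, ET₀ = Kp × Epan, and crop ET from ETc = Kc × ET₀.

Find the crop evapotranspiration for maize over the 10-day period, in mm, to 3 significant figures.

34.7 mm

ET₀ = 0.83 × 3.7 = 3.0710 mm/d
ETc = Kc × ET₀ = 1.13 × 3.0710 = 3.4702 mm/d
Over 10 days: 3.4702 × 10 = 34.702 mm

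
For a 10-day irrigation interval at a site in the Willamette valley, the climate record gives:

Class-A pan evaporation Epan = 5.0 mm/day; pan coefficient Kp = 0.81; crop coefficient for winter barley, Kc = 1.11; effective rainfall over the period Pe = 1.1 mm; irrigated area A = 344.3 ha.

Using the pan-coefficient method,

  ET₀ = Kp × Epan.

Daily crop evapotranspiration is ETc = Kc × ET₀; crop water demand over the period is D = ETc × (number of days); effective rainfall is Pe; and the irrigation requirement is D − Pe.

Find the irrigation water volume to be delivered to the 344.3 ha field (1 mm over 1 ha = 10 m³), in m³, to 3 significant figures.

ET₀ = 0.81 × 5.0 = 4.0500 mm/d
ETc = Kc × ET₀ = 1.11 × 4.0500 = 4.4955 mm/d
Crop demand D = ETc × 10 d = 4.4955 × 10 = 44.955 mm
D − Pe = 44.955 − 1.1 = 43.855 mm
Volume = 43.855 mm × 344.3 ha × 10 = 150992.8 m³

151000 m³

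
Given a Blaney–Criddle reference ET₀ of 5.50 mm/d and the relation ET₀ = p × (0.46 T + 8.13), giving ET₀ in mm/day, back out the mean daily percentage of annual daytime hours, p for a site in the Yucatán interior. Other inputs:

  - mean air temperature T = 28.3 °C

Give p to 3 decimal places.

p = ET₀ / (0.46 T + 8.13) = 5.50 / (0.46 × 28.3 + 8.13) = 5.50 / 21.148 = 0.2601

0.260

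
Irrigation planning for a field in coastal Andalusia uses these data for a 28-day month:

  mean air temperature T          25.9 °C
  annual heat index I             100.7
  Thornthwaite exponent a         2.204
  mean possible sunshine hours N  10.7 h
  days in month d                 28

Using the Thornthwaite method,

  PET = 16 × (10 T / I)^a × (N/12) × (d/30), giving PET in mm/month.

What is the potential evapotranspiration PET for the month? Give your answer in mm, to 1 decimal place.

10T/I = 10 × 25.9 / 100.7 = 2.5720
(10T/I)^a = 2.5720^2.204 = 8.0212
Uncorrected PET = 16 × 8.0212 = 128.339 mm
Correction = (N/12)(d/30) = (10.7/12)(28/30) = 0.8322
PET = 128.339 × 0.8322 = 106.804 mm/month

106.8 mm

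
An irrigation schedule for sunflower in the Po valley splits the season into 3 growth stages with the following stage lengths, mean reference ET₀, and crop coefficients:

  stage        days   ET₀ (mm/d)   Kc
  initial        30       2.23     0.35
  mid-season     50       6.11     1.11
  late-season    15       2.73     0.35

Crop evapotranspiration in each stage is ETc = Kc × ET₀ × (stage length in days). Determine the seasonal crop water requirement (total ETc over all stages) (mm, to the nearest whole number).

377 mm

initial: 0.35 × 2.23 × 30 = 23.42 mm
mid-season: 1.11 × 6.11 × 50 = 339.11 mm
late-season: 0.35 × 2.73 × 15 = 14.33 mm
Seasonal total = 376.86 mm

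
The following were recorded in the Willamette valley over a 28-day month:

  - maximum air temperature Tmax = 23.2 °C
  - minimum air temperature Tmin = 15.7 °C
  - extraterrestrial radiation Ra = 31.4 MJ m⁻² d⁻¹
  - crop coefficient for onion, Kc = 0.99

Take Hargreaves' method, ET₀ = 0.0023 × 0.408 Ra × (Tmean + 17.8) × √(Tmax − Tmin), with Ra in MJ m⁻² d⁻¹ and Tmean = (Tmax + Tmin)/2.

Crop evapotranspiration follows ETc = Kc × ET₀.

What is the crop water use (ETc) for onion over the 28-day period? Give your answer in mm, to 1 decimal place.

Tmean = (23.2 + 15.7)/2 = 19.45 °C
0.408 Ra = 0.408 × 31.4 = 12.8112 mm/d equivalent
ET₀ = 0.0023 × 12.8112 × (19.45 + 17.8) × √7.5 = 0.0023 × 12.8112 × 37.25 × 2.7386 = 3.0059 mm/d
ETc = Kc × ET₀ = 0.99 × 3.0059 = 2.9758 mm/d
Over 28 days: 2.9758 × 28 = 83.322 mm

83.3 mm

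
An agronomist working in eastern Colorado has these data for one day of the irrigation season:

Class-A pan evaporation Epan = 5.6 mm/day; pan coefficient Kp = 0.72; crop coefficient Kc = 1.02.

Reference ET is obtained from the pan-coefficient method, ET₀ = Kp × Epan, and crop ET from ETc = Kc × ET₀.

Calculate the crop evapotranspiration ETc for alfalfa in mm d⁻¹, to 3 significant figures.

ET₀ = 0.72 × 5.6 = 4.0320 mm/d
ETc = Kc × ET₀ = 1.02 × 4.0320 = 4.1126 mm/d

4.11 mm d⁻¹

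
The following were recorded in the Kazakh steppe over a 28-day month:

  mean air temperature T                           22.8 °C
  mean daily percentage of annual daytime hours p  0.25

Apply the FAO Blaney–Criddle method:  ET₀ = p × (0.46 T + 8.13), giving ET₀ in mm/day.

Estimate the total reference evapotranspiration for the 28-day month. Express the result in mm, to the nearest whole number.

130 mm

ET₀ = 0.25 × (0.46 × 22.8 + 8.13) = 0.25 × 18.618 = 4.6545 mm/d
Monthly total = 4.6545 × 28 = 130.326 mm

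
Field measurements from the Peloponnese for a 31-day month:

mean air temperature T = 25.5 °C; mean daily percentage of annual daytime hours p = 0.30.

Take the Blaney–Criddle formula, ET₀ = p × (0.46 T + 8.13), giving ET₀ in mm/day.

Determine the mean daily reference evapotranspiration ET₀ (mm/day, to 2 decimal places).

5.96 mm/day

ET₀ = 0.30 × (0.46 × 25.5 + 8.13) = 0.30 × 19.860 = 5.9580 mm/d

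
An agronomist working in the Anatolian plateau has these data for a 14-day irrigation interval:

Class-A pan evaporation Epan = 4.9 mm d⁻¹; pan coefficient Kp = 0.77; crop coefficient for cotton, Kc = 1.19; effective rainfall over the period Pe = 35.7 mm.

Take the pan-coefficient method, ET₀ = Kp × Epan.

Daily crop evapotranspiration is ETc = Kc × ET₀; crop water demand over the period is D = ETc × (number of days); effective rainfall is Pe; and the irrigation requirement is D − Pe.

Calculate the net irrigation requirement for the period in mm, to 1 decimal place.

ET₀ = 0.77 × 4.9 = 3.7730 mm/d
ETc = Kc × ET₀ = 1.19 × 3.7730 = 4.4899 mm/d
Crop demand D = ETc × 14 d = 4.4899 × 14 = 62.859 mm
D − Pe = 62.859 − 35.7 = 27.159 mm

27.2 mm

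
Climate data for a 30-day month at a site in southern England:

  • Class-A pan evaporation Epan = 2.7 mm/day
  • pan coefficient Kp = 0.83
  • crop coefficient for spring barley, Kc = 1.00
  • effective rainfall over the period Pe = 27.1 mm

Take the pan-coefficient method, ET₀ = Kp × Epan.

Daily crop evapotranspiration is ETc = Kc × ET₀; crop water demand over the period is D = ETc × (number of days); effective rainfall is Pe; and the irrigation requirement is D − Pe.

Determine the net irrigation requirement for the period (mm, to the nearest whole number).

40 mm

ET₀ = 0.83 × 2.7 = 2.2410 mm/d
ETc = Kc × ET₀ = 1.00 × 2.2410 = 2.2410 mm/d
Crop demand D = ETc × 30 d = 2.2410 × 30 = 67.230 mm
D − Pe = 67.230 − 27.1 = 40.130 mm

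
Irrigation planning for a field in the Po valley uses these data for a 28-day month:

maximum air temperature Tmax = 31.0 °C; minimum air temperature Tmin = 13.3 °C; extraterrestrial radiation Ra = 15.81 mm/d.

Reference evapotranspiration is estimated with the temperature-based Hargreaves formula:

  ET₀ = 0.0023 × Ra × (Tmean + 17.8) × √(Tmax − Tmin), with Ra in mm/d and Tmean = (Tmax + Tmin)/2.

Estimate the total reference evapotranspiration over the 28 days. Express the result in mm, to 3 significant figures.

Tmean = (31.0 + 13.3)/2 = 22.15 °C
ET₀ = 0.0023 × 15.81 × (22.15 + 17.8) × √17.7 = 0.0023 × 15.81 × 39.95 × 4.2071 = 6.1117 mm/d
Over 28 days: 6.1117 × 28 = 171.128 mm

171 mm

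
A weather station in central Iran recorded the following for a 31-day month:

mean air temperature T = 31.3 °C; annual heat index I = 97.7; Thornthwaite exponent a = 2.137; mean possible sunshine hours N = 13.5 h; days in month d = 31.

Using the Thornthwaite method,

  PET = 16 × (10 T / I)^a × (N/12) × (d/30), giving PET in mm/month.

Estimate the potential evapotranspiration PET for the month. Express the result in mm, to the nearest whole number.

224 mm

10T/I = 10 × 31.3 / 97.7 = 3.2037
(10T/I)^a = 3.2037^2.137 = 12.0387
Uncorrected PET = 16 × 12.0387 = 192.619 mm
Correction = (N/12)(d/30) = (13.5/12)(31/30) = 1.1625
PET = 192.619 × 1.1625 = 223.920 mm/month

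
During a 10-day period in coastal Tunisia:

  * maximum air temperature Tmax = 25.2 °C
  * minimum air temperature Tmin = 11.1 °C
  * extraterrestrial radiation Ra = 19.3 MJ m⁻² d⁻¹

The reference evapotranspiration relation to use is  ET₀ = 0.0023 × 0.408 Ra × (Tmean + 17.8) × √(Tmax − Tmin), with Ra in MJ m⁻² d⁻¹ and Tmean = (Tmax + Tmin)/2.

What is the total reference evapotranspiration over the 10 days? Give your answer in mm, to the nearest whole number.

Tmean = (25.2 + 11.1)/2 = 18.15 °C
0.408 Ra = 0.408 × 19.3 = 7.8744 mm/d equivalent
ET₀ = 0.0023 × 7.8744 × (18.15 + 17.8) × √14.1 = 0.0023 × 7.8744 × 35.95 × 3.7550 = 2.4449 mm/d
Over 10 days: 2.4449 × 10 = 24.449 mm

24 mm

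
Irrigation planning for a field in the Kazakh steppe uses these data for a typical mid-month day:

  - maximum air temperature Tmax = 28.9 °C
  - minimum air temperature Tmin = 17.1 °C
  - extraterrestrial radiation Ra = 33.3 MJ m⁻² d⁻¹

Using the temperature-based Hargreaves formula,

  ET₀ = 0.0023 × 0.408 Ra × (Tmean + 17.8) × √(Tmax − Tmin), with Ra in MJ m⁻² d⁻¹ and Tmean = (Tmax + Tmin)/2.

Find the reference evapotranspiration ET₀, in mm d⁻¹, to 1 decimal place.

Tmean = (28.9 + 17.1)/2 = 23.00 °C
0.408 Ra = 0.408 × 33.3 = 13.5864 mm/d equivalent
ET₀ = 0.0023 × 13.5864 × (23.00 + 17.8) × √11.8 = 0.0023 × 13.5864 × 40.80 × 3.4351 = 4.3796 mm/d

4.4 mm d⁻¹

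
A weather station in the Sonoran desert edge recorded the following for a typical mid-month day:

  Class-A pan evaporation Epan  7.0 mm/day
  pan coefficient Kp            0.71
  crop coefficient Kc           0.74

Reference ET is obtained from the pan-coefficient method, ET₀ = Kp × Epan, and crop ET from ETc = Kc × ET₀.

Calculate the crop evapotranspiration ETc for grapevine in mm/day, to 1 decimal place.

ET₀ = 0.71 × 7.0 = 4.9700 mm/d
ETc = Kc × ET₀ = 0.74 × 4.9700 = 3.6778 mm/d

3.7 mm/day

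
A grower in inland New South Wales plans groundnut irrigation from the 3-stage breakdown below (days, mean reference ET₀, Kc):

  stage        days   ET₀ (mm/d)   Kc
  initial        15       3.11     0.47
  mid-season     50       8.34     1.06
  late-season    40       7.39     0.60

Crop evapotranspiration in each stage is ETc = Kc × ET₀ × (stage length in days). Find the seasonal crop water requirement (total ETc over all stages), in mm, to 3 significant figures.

641 mm

initial: 0.47 × 3.11 × 15 = 21.93 mm
mid-season: 1.06 × 8.34 × 50 = 442.02 mm
late-season: 0.60 × 7.39 × 40 = 177.36 mm
Seasonal total = 641.31 mm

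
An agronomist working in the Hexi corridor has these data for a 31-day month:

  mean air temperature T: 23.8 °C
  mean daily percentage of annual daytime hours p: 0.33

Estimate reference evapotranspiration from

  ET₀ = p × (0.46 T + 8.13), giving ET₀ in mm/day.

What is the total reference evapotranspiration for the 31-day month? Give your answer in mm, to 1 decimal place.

195.2 mm

ET₀ = 0.33 × (0.46 × 23.8 + 8.13) = 0.33 × 19.078 = 6.2957 mm/d
Monthly total = 6.2957 × 31 = 195.167 mm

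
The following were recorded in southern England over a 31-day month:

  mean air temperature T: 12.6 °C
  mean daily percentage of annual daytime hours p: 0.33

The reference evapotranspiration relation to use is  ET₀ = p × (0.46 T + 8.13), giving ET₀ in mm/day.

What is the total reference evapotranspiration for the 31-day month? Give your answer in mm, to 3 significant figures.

ET₀ = 0.33 × (0.46 × 12.6 + 8.13) = 0.33 × 13.926 = 4.5956 mm/d
Monthly total = 4.5956 × 31 = 142.464 mm

142 mm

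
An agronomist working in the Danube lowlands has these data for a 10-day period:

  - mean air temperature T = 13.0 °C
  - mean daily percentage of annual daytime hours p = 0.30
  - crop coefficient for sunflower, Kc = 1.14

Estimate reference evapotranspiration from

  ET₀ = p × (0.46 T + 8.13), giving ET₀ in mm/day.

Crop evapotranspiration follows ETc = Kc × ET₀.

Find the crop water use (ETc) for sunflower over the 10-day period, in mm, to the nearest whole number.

ET₀ = 0.30 × (0.46 × 13.0 + 8.13) = 0.30 × 14.110 = 4.2330 mm/d
ETc = Kc × ET₀ = 1.14 × 4.2330 = 4.8256 mm/d
Over 10 days: 4.8256 × 10 = 48.256 mm

48 mm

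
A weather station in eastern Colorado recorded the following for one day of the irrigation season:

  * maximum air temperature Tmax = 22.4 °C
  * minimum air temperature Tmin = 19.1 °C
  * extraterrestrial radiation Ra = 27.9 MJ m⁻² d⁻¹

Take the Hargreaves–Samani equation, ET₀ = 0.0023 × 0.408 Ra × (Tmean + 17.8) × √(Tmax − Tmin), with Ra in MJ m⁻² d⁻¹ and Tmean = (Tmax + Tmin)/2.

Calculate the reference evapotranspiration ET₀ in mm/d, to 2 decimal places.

Tmean = (22.4 + 19.1)/2 = 20.75 °C
0.408 Ra = 0.408 × 27.9 = 11.3832 mm/d equivalent
ET₀ = 0.0023 × 11.3832 × (20.75 + 17.8) × √3.3 = 0.0023 × 11.3832 × 38.55 × 1.8166 = 1.8335 mm/d

1.83 mm/d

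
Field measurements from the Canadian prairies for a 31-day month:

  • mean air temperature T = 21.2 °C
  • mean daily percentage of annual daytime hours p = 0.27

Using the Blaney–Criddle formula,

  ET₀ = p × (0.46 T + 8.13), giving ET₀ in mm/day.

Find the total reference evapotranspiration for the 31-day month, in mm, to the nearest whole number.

150 mm

ET₀ = 0.27 × (0.46 × 21.2 + 8.13) = 0.27 × 17.882 = 4.8281 mm/d
Monthly total = 4.8281 × 31 = 149.671 mm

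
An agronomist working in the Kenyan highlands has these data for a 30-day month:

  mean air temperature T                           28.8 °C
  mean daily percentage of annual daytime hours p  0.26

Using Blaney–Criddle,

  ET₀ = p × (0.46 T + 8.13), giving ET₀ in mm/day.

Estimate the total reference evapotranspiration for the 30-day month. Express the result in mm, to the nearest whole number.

167 mm

ET₀ = 0.26 × (0.46 × 28.8 + 8.13) = 0.26 × 21.378 = 5.5583 mm/d
Monthly total = 5.5583 × 30 = 166.749 mm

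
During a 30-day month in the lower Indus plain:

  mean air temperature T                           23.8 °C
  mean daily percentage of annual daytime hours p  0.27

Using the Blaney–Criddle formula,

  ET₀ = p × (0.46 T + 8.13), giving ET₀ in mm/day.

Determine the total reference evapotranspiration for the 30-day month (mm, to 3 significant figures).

ET₀ = 0.27 × (0.46 × 23.8 + 8.13) = 0.27 × 19.078 = 5.1511 mm/d
Monthly total = 5.1511 × 30 = 154.533 mm

155 mm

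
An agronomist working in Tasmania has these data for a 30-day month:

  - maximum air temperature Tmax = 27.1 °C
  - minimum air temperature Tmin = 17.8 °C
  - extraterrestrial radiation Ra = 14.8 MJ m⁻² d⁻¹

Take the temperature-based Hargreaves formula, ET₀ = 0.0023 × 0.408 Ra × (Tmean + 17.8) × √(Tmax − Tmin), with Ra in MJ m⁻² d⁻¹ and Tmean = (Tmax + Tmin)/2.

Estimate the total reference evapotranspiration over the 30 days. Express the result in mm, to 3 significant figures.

Tmean = (27.1 + 17.8)/2 = 22.45 °C
0.408 Ra = 0.408 × 14.8 = 6.0384 mm/d equivalent
ET₀ = 0.0023 × 6.0384 × (22.45 + 17.8) × √9.3 = 0.0023 × 6.0384 × 40.25 × 3.0496 = 1.7047 mm/d
Over 30 days: 1.7047 × 30 = 51.141 mm

51.1 mm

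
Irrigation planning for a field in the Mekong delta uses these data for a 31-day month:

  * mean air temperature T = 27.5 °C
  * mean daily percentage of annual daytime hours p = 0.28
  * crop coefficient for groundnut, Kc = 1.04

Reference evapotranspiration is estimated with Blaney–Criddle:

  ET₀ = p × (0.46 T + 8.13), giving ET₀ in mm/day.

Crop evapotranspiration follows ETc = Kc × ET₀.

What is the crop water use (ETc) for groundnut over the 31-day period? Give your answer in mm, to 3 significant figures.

188 mm

ET₀ = 0.28 × (0.46 × 27.5 + 8.13) = 0.28 × 20.780 = 5.8184 mm/d
ETc = Kc × ET₀ = 1.04 × 5.8184 = 6.0511 mm/d
Over 31 days: 6.0511 × 31 = 187.584 mm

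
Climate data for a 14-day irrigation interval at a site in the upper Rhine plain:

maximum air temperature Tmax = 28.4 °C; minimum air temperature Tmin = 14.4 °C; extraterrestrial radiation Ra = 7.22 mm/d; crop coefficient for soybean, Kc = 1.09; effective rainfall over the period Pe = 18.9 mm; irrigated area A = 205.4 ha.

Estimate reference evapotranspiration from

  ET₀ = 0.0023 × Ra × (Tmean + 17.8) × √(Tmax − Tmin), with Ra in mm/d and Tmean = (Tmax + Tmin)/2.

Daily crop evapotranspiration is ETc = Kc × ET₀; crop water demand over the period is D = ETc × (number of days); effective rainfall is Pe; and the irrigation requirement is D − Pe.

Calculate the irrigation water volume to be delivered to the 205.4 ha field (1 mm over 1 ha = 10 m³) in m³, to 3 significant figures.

Tmean = (28.4 + 14.4)/2 = 21.40 °C
ET₀ = 0.0023 × 7.22 × (21.40 + 17.8) × √14.0 = 0.0023 × 7.22 × 39.20 × 3.7417 = 2.4357 mm/d
ETc = Kc × ET₀ = 1.09 × 2.4357 = 2.6549 mm/d
Crop demand D = ETc × 14 d = 2.6549 × 14 = 37.169 mm
D − Pe = 37.169 − 18.9 = 18.269 mm
Volume = 18.269 mm × 205.4 ha × 10 = 37524.5 m³

37500 m³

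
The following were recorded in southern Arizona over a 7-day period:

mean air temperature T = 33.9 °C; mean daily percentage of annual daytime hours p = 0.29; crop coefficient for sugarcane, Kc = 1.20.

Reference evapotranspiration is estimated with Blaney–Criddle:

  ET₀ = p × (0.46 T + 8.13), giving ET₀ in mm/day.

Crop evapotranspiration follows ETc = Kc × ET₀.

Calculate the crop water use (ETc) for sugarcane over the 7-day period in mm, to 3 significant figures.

ET₀ = 0.29 × (0.46 × 33.9 + 8.13) = 0.29 × 23.724 = 6.8800 mm/d
ETc = Kc × ET₀ = 1.20 × 6.8800 = 8.2560 mm/d
Over 7 days: 8.2560 × 7 = 57.792 mm

57.8 mm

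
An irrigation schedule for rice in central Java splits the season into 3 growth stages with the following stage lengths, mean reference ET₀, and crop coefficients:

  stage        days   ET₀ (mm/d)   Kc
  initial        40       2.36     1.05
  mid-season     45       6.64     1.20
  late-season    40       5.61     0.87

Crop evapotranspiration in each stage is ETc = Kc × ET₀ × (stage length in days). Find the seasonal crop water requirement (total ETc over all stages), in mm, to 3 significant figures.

initial: 1.05 × 2.36 × 40 = 99.12 mm
mid-season: 1.20 × 6.64 × 45 = 358.56 mm
late-season: 0.87 × 5.61 × 40 = 195.23 mm
Seasonal total = 652.91 mm

653 mm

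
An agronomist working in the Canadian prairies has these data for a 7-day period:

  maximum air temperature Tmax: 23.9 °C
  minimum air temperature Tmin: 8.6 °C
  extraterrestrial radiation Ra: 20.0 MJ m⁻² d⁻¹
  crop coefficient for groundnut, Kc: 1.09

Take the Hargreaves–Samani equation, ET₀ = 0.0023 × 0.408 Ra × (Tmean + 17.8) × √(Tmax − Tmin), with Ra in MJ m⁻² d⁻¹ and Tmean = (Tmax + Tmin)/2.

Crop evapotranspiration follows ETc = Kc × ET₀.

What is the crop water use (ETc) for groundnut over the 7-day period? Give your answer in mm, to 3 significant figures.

19.1 mm

Tmean = (23.9 + 8.6)/2 = 16.25 °C
0.408 Ra = 0.408 × 20.0 = 8.1600 mm/d equivalent
ET₀ = 0.0023 × 8.1600 × (16.25 + 17.8) × √15.3 = 0.0023 × 8.1600 × 34.05 × 3.9115 = 2.4996 mm/d
ETc = Kc × ET₀ = 1.09 × 2.4996 = 2.7246 mm/d
Over 7 days: 2.7246 × 7 = 19.072 mm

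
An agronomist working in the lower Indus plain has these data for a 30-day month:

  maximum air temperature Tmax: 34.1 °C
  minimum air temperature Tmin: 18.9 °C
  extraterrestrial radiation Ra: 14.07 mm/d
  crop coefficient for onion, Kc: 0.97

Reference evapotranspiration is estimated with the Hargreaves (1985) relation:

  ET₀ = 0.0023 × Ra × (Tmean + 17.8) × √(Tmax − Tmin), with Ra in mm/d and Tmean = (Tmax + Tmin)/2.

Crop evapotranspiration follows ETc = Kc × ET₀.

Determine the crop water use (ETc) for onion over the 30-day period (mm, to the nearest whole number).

Tmean = (34.1 + 18.9)/2 = 26.50 °C
ET₀ = 0.0023 × 14.07 × (26.50 + 17.8) × √15.2 = 0.0023 × 14.07 × 44.30 × 3.8987 = 5.5891 mm/d
ETc = Kc × ET₀ = 0.97 × 5.5891 = 5.4214 mm/d
Over 30 days: 5.4214 × 30 = 162.642 mm

163 mm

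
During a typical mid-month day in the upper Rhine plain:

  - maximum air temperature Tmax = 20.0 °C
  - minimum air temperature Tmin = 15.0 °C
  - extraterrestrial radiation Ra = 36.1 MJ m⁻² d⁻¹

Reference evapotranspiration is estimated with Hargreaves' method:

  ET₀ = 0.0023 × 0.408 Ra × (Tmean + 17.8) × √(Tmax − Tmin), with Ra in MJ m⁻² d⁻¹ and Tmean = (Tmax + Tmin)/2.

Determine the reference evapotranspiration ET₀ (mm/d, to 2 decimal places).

2.67 mm/d

Tmean = (20.0 + 15.0)/2 = 17.50 °C
0.408 Ra = 0.408 × 36.1 = 14.7288 mm/d equivalent
ET₀ = 0.0023 × 14.7288 × (17.50 + 17.8) × √5.0 = 0.0023 × 14.7288 × 35.30 × 2.2361 = 2.6740 mm/d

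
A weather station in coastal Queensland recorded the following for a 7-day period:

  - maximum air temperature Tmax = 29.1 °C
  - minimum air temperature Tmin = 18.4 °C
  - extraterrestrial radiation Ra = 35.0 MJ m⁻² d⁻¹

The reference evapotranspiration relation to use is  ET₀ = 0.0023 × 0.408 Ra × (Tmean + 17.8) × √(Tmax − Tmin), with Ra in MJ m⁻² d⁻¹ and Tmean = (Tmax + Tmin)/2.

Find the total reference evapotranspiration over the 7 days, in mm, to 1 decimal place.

Tmean = (29.1 + 18.4)/2 = 23.75 °C
0.408 Ra = 0.408 × 35.0 = 14.2800 mm/d equivalent
ET₀ = 0.0023 × 14.2800 × (23.75 + 17.8) × √10.7 = 0.0023 × 14.2800 × 41.55 × 3.2711 = 4.4640 mm/d
Over 7 days: 4.4640 × 7 = 31.248 mm

31.2 mm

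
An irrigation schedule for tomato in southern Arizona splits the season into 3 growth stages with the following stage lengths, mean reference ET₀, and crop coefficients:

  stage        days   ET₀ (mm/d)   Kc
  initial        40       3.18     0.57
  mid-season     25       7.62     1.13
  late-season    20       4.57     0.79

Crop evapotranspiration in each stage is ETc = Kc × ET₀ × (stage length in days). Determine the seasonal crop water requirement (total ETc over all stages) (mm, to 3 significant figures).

360 mm

initial: 0.57 × 3.18 × 40 = 72.50 mm
mid-season: 1.13 × 7.62 × 25 = 215.27 mm
late-season: 0.79 × 4.57 × 20 = 72.21 mm
Seasonal total = 359.98 mm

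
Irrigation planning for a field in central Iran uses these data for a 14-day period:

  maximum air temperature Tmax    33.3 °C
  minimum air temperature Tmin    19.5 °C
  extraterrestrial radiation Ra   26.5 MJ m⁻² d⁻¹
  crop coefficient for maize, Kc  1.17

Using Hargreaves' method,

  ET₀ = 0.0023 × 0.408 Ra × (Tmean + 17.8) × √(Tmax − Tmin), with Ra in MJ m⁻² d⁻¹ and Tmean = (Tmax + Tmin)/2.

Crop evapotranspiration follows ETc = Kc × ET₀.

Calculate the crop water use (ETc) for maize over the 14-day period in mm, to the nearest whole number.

67 mm

Tmean = (33.3 + 19.5)/2 = 26.40 °C
0.408 Ra = 0.408 × 26.5 = 10.8120 mm/d equivalent
ET₀ = 0.0023 × 10.8120 × (26.40 + 17.8) × √13.8 = 0.0023 × 10.8120 × 44.20 × 3.7148 = 4.0831 mm/d
ETc = Kc × ET₀ = 1.17 × 4.0831 = 4.7772 mm/d
Over 14 days: 4.7772 × 14 = 66.881 mm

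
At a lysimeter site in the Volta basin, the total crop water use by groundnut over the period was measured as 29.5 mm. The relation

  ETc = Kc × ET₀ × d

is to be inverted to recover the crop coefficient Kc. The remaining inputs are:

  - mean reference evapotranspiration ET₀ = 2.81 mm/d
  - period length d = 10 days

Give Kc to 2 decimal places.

ETc = Kc × ET₀ × d  ⇒  Kc = ETc / (ET₀ × d)
Kc = 29.5 / (2.81 × 10) = 29.5 / 28.10 = 1.0498

1.05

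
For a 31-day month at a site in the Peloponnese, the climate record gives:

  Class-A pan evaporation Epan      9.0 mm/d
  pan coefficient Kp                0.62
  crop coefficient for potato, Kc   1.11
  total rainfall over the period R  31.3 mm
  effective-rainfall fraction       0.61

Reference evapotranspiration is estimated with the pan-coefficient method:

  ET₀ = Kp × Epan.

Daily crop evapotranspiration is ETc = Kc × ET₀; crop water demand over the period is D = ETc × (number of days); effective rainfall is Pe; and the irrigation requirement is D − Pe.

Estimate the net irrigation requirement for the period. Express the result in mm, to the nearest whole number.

173 mm

ET₀ = 0.62 × 9.0 = 5.5800 mm/d
ETc = Kc × ET₀ = 1.11 × 5.5800 = 6.1938 mm/d
Crop demand D = ETc × 31 d = 6.1938 × 31 = 192.008 mm
Pe = 0.61 × 31.3 = 19.093 mm
D − Pe = 192.008 − 19.093 = 172.915 mm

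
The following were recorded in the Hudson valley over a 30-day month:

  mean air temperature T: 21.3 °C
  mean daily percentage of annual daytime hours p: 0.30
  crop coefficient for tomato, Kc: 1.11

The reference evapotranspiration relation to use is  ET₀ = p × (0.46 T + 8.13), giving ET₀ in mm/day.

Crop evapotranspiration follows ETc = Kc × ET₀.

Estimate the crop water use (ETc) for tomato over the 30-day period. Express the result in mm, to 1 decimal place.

179.1 mm

ET₀ = 0.30 × (0.46 × 21.3 + 8.13) = 0.30 × 17.928 = 5.3784 mm/d
ETc = Kc × ET₀ = 1.11 × 5.3784 = 5.9700 mm/d
Over 30 days: 5.9700 × 30 = 179.100 mm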